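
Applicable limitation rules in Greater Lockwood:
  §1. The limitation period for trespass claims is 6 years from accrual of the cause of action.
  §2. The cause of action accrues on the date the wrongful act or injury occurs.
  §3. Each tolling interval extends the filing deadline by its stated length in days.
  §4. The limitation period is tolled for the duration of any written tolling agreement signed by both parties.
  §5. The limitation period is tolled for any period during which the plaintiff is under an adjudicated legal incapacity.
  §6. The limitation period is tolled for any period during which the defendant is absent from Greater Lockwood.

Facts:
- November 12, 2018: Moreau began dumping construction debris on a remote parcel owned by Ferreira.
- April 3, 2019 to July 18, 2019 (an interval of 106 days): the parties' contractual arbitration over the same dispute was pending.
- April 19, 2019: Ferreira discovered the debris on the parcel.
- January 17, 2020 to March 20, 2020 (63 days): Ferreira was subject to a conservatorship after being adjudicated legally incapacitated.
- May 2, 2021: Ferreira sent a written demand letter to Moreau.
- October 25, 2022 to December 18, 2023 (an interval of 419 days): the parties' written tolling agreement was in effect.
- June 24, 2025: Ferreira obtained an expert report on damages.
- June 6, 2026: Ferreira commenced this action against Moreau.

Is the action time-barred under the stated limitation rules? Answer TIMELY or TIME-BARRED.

The claim accrued on November 12, 2018, when the wrongful act occurred; under the stated occurrence rule the April 19, 2019 discovery does not delay accrual.
6 years from November 12, 2018 is November 12, 2024.
Because the plaintiff's legal incapacity ran from January 17, 2020 to March 20, 2020, the deadline is extended by 63 days to January 14, 2025.
The written tolling agreement from October 25, 2022 to December 18, 2023 tolled the period for 419 days, extending the deadline to March 9, 2026.
The pending related arbitration from April 3, 2019 to July 18, 2019 does not toll the period, because no stated rule makes a pending arbitration a tolling event.
None of the other events listed affects the running of the period under the stated rules.
Filing on June 6, 2026 missed the March 9, 2026 deadline — the action is time-barred.

TIME-BARRED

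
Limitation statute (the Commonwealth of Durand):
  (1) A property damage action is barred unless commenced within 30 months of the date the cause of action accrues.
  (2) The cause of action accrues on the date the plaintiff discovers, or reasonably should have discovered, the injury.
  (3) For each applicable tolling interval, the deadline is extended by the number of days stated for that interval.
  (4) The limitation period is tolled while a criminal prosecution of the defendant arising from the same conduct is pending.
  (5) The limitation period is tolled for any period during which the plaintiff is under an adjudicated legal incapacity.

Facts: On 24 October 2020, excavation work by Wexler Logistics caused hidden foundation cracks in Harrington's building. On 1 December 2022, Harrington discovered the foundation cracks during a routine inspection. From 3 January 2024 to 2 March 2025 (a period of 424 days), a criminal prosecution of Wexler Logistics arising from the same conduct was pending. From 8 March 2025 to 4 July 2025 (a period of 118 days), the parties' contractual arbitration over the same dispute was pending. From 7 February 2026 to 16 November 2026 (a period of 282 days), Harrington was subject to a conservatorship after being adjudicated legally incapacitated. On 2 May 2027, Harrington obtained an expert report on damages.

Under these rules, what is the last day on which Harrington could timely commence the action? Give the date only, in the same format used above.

8 May 2027

Accrual is tied to discovery, so the period began on 1 December 2022 rather than on 24 October 2020 when the act occurred.
Adding the 30 months base period to 1 December 2022 gives a deadline of 1 June 2025, before any tolling.
The pending criminal prosecution from 3 January 2024 to 2 March 2025 tolled the period for 424 days, extending the deadline to 30 July 2026.
The period was tolled for 282 days by the plaintiff's legal incapacity (7 February 2026 to 16 November 2026), pushing the deadline to 8 May 2027.
The pending related arbitration from 8 March 2025 to 4 July 2025 does not toll the period, because no stated rule makes a pending arbitration a tolling event.
None of the other events listed affects the running of the period under the stated rules.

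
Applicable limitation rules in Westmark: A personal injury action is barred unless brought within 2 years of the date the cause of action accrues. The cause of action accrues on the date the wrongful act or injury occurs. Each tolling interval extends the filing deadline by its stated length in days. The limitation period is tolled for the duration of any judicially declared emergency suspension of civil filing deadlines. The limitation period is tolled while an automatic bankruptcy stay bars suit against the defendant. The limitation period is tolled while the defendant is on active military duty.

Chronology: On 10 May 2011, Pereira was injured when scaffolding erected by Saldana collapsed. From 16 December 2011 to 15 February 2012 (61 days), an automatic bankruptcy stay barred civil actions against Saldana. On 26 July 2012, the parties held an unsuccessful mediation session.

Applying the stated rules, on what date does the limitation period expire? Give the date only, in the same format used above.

The cause of action accrued on 10 May 2011, the date of the act.
Adding the 2 years base period to 10 May 2011 gives a deadline of 10 May 2013, before any tolling.
Because the automatic bankruptcy stay ran from 16 December 2011 to 15 February 2012, the deadline is extended by 61 days to 10 July 2013.
None of the other events listed affects the running of the period under the stated rules.

10 July 2013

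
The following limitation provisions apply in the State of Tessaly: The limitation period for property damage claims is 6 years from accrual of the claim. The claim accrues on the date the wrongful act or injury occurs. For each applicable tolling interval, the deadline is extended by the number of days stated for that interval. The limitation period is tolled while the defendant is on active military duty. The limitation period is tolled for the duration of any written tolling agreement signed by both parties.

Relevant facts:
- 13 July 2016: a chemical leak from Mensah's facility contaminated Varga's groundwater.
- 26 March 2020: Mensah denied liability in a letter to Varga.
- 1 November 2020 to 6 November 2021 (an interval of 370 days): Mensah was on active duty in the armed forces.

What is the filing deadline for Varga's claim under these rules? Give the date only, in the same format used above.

The claim accrued on 13 July 2016, the date of the act.
The untolled deadline — 6 years after 13 July 2016 — is 13 July 2022.
The period was tolled for 370 days by the defendant's active military service (1 November 2020 to 6 November 2021), pushing the deadline to 18 July 2023.
None of the other events listed affects the running of the period under the stated rules.

18 July 2023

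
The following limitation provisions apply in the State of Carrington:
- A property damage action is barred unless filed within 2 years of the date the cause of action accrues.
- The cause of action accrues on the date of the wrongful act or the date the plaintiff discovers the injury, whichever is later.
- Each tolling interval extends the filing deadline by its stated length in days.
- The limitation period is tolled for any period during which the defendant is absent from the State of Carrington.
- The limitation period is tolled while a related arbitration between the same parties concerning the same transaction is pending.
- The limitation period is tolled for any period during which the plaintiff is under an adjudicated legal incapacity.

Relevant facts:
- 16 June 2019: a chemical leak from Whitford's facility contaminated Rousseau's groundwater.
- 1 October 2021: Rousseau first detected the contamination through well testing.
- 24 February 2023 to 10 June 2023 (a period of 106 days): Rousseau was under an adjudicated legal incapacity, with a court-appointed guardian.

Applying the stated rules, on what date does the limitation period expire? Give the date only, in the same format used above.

The claim accrued on 1 October 2021 — the later of the 16 June 2019 act and the 1 October 2021 discovery.
Adding the 2 years base period to 1 October 2021 gives a deadline of 1 October 2023, before any tolling.
The plaintiff's legal incapacity from 24 February 2023 to 10 June 2023 tolled the period for 106 days, extending the deadline to 15 January 2024.

15 January 2024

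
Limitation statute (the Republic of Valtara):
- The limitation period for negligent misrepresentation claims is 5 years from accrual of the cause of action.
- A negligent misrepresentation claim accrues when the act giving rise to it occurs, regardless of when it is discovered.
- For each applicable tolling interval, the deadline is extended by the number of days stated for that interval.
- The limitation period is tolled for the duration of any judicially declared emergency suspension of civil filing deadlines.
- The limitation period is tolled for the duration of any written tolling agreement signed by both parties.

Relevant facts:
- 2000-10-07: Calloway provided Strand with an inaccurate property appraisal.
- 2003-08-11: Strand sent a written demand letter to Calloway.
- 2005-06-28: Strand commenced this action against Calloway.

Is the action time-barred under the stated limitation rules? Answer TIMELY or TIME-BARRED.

The claim accrued on 2000-10-07, when the wrongful act occurred.
5 years from 2000-10-07 is 2005-10-07.
The other events in the timeline have no effect on the limitation period under the stated rules.
The 2005-06-28 filing precedes the 2005-10-07 deadline; the claim is timely.

TIMELY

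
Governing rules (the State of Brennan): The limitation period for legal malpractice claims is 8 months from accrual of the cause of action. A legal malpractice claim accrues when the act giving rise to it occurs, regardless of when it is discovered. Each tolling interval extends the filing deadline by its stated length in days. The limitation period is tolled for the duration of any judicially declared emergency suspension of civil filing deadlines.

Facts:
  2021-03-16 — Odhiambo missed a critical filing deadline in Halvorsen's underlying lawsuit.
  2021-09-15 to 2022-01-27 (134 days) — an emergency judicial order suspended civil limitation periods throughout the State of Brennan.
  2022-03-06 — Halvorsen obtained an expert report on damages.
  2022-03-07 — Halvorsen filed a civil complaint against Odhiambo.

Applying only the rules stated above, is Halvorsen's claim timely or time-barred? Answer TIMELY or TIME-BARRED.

TIMELY

The claim accrued on 2021-03-16, when the wrongful act occurred.
The untolled deadline — 8 months after 2021-03-16 — is 2021-11-16.
The period was tolled for 134 days by the emergency suspension of filing deadlines (2021-09-15 to 2022-01-27), pushing the deadline to 2022-03-30.
None of the other events listed affects the running of the period under the stated rules.
Halvorsen filed on 2022-03-07, before the 2022-03-30 deadline, so the action is timely.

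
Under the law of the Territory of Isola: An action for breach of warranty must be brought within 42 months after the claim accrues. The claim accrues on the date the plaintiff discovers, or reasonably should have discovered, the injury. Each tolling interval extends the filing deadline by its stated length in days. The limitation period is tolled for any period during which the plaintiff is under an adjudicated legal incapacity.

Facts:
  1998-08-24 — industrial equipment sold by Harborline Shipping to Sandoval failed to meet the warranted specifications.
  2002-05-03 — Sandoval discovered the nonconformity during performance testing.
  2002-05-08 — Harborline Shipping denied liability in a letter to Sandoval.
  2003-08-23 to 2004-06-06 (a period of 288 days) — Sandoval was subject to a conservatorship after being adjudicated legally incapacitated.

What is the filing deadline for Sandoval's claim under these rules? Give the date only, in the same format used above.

Under the discovery rule, the claim accrued on 2002-05-03, when Sandoval discovered the injury — not on the 1998-08-24 date of the underlying act.
The untolled deadline — 42 months after 2002-05-03 — is 2005-11-03.
The period was tolled for 288 days by the plaintiff's legal incapacity (2003-08-23 to 2004-06-06), pushing the deadline to 2006-08-18.
Nothing else in the chronology tolls or restarts the period.

2006-08-18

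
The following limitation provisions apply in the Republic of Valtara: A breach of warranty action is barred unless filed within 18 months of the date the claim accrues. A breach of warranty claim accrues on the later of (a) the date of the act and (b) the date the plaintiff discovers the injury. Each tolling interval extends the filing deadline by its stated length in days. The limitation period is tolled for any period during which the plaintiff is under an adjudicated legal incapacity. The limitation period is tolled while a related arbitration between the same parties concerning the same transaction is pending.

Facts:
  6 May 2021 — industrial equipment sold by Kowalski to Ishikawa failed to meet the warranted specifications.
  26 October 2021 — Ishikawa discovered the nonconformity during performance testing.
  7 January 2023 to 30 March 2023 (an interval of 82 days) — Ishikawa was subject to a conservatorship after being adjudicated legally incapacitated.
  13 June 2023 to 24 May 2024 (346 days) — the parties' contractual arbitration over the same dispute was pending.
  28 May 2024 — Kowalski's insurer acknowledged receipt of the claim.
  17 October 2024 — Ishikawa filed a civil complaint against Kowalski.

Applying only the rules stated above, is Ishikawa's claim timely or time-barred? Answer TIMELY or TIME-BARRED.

TIME-BARRED

Because discovery on 26 October 2021 post-dates the 6 May 2021 act, accrual under the later-of rule falls on 26 October 2021.
The untolled deadline — 18 months after 26 October 2021 — is 26 April 2023.
Because the plaintiff's legal incapacity ran from 7 January 2023 to 30 March 2023, the deadline is extended by 82 days to 17 July 2023.
The pending related arbitration from 13 June 2023 to 24 May 2024 tolled the period for 346 days, extending the deadline to 27 June 2024.
Nothing else in the chronology tolls or restarts the period.
Ishikawa filed on 17 October 2024, after the 27 June 2024 deadline, so the action is time-barred.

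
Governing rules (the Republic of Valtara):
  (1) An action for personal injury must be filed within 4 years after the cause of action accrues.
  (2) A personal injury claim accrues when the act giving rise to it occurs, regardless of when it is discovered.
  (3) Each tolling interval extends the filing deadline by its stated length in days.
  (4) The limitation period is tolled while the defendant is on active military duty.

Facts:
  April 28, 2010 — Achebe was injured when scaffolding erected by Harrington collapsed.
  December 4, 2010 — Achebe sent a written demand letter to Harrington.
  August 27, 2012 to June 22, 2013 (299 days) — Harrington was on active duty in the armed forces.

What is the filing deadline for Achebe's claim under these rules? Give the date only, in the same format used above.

The limitation period began to run on April 28, 2010.
Adding the 4 years base period to April 28, 2010 gives a deadline of April 28, 2014, before any tolling.
The period was tolled for 299 days by the defendant's active military service (August 27, 2012 to June 22, 2013), pushing the deadline to February 21, 2015.
Nothing else in the chronology tolls or restarts the period.

February 21, 2015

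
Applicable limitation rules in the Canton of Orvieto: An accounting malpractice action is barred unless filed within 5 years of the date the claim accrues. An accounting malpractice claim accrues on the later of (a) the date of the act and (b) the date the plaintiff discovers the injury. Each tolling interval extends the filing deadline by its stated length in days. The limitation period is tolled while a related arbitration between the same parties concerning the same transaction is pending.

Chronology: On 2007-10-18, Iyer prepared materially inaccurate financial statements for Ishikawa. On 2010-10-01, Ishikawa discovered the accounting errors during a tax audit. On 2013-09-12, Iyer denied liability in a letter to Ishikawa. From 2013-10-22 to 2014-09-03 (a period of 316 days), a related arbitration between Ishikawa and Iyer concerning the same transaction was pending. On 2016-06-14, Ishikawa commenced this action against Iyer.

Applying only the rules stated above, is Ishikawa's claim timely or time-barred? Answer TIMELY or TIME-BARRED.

Because discovery on 2010-10-01 post-dates the 2007-10-18 act, accrual under the later-of rule falls on 2010-10-01.
The untolled deadline — 5 years after 2010-10-01 — is 2015-10-01.
The pending related arbitration from 2013-10-22 to 2014-09-03 tolled the period for 316 days, extending the deadline to 2016-08-12.
The other events in the timeline have no effect on the limitation period under the stated rules.
The 2016-06-14 filing precedes the 2016-08-12 deadline; the claim is timely.

TIMELY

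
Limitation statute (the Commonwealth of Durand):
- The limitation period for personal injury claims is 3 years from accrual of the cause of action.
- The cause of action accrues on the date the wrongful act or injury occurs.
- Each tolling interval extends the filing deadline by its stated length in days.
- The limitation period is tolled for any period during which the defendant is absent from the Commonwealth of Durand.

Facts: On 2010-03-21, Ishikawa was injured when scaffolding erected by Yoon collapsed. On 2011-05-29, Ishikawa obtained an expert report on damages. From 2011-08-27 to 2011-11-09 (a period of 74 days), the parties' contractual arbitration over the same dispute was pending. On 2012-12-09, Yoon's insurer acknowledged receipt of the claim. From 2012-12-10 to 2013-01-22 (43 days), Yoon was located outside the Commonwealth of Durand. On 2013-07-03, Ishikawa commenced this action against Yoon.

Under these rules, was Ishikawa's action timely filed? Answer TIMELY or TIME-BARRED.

The limitation period began to run on 2010-03-21.
Adding the 3 years base period to 2010-03-21 gives a deadline of 2013-03-21, before any tolling.
The defendant's absence from the jurisdiction from 2012-12-10 to 2013-01-22 tolled the period for 43 days, extending the deadline to 2013-05-03.
Although a pending arbitration ran from 2011-08-27 to 2011-11-09, the stated rules do not make that a tolling event, so it is disregarded.
Nothing else in the chronology tolls or restarts the period.
Filing on 2013-07-03 missed the 2013-05-03 deadline — the action is time-barred.

TIME-BARRED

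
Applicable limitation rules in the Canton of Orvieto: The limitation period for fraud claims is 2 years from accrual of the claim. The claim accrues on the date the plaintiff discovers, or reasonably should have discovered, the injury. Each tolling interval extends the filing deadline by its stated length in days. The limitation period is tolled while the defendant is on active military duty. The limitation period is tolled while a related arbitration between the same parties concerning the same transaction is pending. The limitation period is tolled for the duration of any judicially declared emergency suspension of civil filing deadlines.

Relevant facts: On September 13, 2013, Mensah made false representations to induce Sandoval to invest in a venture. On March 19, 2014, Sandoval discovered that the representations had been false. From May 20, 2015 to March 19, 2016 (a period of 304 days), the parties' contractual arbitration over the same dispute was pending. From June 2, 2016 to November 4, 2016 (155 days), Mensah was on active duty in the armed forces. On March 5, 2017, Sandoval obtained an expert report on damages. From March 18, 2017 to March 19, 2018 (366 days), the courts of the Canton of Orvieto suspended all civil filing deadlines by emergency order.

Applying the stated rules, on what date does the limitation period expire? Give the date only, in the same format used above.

June 22, 2018

The claim did not accrue until Sandoval discovered the injury on March 19, 2014; the September 13, 2013 act date does not start the clock under the stated rule.
Adding the 2 years base period to March 19, 2014 gives a deadline of March 19, 2016, before any tolling.
Because the pending related arbitration ran from May 20, 2015 to March 19, 2016, the deadline is extended by 304 days to January 17, 2017.
The defendant's active military service from June 2, 2016 to November 4, 2016 tolled the period for 155 days, extending the deadline to June 21, 2017.
The emergency suspension of filing deadlines from March 18, 2017 to March 19, 2018 tolled the period for 366 days, extending the deadline to June 22, 2018.
The other events in the timeline have no effect on the limitation period under the stated rules.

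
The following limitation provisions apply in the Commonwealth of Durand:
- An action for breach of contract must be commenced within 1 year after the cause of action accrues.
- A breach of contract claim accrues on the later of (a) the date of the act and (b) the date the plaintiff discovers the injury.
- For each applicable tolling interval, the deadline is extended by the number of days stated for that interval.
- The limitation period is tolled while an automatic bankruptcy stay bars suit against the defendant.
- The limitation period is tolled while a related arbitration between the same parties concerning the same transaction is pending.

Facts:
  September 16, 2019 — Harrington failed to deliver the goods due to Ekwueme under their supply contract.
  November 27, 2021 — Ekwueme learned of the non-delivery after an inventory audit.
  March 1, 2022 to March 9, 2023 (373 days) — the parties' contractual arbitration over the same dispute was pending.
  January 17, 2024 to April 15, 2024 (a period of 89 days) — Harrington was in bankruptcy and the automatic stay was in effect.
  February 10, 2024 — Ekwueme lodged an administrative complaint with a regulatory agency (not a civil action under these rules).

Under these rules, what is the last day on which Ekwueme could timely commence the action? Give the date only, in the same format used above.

The claim accrued on November 27, 2021 — the later of the September 16, 2019 act and the November 27, 2021 discovery.
Adding the 1 year base period to November 27, 2021 gives a deadline of November 27, 2022, before any tolling.
The period was tolled for 373 days by the pending related arbitration (March 1, 2022 to March 9, 2023), pushing the deadline to December 5, 2023.
By the time the automatic bankruptcy stay began on January 17, 2024, the limitation period had already expired on December 5, 2023; that interval cannot revive it.
Nothing else in the chronology tolls or restarts the period.

December 5, 2023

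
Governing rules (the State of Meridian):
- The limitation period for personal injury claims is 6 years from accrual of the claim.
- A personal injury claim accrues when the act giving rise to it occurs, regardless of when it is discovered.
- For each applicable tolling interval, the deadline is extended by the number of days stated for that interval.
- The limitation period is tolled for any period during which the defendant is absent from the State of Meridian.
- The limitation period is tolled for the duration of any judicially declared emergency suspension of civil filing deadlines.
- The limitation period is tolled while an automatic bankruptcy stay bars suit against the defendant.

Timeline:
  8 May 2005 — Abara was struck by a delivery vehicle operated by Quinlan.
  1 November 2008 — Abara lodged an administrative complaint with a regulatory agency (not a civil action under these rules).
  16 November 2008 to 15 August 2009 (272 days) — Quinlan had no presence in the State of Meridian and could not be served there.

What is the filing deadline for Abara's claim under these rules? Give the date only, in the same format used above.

The claim accrued on 8 May 2005, the date of the act.
6 years from 8 May 2005 is 8 May 2011.
The defendant's absence from the jurisdiction from 16 November 2008 to 15 August 2009 tolled the period for 272 days, extending the deadline to 4 February 2012.
Nothing else in the chronology tolls or restarts the period.

4 February 2012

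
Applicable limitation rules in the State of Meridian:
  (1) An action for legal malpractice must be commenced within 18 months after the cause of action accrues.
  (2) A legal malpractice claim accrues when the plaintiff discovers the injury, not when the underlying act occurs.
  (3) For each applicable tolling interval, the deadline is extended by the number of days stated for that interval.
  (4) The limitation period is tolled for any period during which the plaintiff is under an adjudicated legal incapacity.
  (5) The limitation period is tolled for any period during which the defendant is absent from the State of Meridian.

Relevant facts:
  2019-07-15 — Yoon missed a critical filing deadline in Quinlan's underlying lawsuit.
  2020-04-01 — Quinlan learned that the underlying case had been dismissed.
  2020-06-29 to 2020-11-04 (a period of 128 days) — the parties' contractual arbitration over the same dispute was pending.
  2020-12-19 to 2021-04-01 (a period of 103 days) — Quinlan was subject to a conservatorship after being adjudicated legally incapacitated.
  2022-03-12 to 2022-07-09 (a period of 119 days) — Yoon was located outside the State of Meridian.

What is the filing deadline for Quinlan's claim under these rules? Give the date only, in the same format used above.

Accrual is tied to discovery, so the period began on 2020-04-01 rather than on 2019-07-15 when the act occurred.
18 months from 2020-04-01 is 2021-10-01.
Because the plaintiff's legal incapacity ran from 2020-12-19 to 2021-04-01, the deadline is extended by 103 days to 2022-01-12.
The defendant's absence from the jurisdiction from 2022-03-12 to 2022-07-09 began after the period had already run on 2022-01-12, so it has no tolling effect.
Although a pending arbitration ran from 2020-06-29 to 2020-11-04, the stated rules do not make that a tolling event, so it is disregarded.

2022-01-12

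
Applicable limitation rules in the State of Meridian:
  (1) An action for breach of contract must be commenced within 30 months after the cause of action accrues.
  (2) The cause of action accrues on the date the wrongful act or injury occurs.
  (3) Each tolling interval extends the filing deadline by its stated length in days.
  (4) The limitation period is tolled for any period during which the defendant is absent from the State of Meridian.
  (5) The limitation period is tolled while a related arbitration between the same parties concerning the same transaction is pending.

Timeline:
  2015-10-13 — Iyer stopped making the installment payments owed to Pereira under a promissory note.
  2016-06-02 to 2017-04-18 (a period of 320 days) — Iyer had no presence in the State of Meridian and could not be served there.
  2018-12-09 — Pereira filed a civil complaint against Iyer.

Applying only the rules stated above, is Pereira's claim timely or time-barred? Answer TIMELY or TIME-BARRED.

The claim accrued on 2015-10-13, when the wrongful act occurred.
Adding the 30 months base period to 2015-10-13 gives a deadline of 2018-04-13, before any tolling.
The defendant's absence from the jurisdiction from 2016-06-02 to 2017-04-18 tolled the period for 320 days, extending the deadline to 2019-02-27.
Pereira filed on 2018-12-09, before the 2019-02-27 deadline, so the action is timely.

TIMELY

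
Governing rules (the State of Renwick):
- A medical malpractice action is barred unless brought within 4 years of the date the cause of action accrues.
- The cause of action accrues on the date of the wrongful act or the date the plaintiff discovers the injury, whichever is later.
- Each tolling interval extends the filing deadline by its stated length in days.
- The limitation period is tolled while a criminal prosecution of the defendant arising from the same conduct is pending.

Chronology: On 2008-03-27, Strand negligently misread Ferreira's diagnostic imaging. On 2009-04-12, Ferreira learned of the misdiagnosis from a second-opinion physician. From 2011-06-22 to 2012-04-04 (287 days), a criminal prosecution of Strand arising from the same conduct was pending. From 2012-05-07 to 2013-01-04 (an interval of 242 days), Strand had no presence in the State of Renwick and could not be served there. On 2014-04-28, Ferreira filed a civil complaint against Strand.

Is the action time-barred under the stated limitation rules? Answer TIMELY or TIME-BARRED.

TIME-BARRED

The claim accrued on 2009-04-12 — the later of the 2008-03-27 act and the 2009-04-12 discovery.
Adding the 4 years base period to 2009-04-12 gives a deadline of 2013-04-12, before any tolling.
Because the pending criminal prosecution ran from 2011-06-22 to 2012-04-04, the deadline is extended by 287 days to 2014-01-24.
Although the defendant's absence ran from 2012-05-07 to 2013-01-04, the stated rules do not make that a tolling event, so it is disregarded.
Filing on 2014-04-28 missed the 2014-01-24 deadline — the action is time-barred.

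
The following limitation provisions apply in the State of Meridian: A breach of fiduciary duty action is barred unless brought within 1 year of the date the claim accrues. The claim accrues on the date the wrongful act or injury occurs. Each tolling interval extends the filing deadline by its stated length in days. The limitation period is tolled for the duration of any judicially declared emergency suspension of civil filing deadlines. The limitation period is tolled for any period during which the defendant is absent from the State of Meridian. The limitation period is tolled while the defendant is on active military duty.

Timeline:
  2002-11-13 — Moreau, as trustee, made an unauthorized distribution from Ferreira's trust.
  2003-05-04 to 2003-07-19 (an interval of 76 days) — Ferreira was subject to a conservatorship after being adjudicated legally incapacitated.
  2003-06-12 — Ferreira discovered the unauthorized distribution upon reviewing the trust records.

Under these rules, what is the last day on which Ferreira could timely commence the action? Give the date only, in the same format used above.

2003-11-13

The claim accrued on 2002-11-13, when the wrongful act occurred; under the stated occurrence rule the 2003-06-12 discovery does not delay accrual.
1 year from 2002-11-13 is 2003-11-13.
No stated provision tolls the period for the plaintiff's incapacity, so the interval from 2003-05-04 to 2003-07-19 has no effect on the deadline.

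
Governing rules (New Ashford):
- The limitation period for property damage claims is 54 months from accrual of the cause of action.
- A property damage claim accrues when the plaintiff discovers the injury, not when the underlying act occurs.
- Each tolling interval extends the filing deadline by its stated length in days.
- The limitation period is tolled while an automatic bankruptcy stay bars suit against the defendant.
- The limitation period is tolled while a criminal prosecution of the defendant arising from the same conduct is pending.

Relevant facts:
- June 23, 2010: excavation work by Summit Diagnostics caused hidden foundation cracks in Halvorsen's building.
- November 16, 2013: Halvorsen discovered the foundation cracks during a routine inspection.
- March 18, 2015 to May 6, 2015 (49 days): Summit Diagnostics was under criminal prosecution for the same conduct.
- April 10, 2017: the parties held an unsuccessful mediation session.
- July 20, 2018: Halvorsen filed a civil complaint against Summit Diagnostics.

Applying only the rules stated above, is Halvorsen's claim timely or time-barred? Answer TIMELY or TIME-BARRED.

TIME-BARRED

The claim did not accrue until Halvorsen discovered the injury on November 16, 2013; the June 23, 2010 act date does not start the clock under the stated rule.
Adding the 54 months base period to November 16, 2013 gives a deadline of May 16, 2018, before any tolling.
Because the pending criminal prosecution ran from March 18, 2015 to May 6, 2015, the deadline is extended by 49 days to July 4, 2018.
None of the other events listed affects the running of the period under the stated rules.
Halvorsen filed on July 20, 2018, after the July 4, 2018 deadline, so the action is time-barred.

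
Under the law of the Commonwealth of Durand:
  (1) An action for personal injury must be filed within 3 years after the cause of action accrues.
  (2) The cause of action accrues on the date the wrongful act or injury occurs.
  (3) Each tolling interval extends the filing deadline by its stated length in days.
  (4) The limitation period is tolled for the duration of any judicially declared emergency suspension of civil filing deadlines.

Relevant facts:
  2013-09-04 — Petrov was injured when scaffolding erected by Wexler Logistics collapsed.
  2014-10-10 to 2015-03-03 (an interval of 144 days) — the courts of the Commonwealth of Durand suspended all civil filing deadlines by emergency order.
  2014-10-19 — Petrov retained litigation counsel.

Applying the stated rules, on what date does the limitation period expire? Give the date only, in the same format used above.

2017-01-26

The cause of action accrued on 2013-09-04, the date of the act.
Adding the 3 years base period to 2013-09-04 gives a deadline of 2016-09-04, before any tolling.
The emergency suspension of filing deadlines from 2014-10-10 to 2015-03-03 tolled the period for 144 days, extending the deadline to 2017-01-26.
None of the other events listed affects the running of the period under the stated rules.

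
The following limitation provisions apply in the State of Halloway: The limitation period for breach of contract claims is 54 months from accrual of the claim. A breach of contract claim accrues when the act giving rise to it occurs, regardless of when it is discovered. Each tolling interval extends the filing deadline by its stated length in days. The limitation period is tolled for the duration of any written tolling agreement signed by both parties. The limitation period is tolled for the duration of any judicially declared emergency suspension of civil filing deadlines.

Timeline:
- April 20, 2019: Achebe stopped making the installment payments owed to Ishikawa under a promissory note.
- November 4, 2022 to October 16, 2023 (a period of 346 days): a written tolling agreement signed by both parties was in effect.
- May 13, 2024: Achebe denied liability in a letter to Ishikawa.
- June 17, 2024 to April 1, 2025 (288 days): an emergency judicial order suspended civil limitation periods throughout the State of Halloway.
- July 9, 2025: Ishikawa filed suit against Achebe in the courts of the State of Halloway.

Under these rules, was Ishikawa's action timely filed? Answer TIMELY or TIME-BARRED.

The limitation period began to run on April 20, 2019.
Adding the 54 months base period to April 20, 2019 gives a deadline of October 20, 2023, before any tolling.
The period was tolled for 346 days by the written tolling agreement (November 4, 2022 to October 16, 2023), pushing the deadline to September 30, 2024.
Because the emergency suspension of filing deadlines ran from June 17, 2024 to April 1, 2025, the deadline is extended by 288 days to July 15, 2025.
The other events in the timeline have no effect on the limitation period under the stated rules.
Ishikawa filed on July 9, 2025, before the July 15, 2025 deadline, so the action is timely.

TIMELY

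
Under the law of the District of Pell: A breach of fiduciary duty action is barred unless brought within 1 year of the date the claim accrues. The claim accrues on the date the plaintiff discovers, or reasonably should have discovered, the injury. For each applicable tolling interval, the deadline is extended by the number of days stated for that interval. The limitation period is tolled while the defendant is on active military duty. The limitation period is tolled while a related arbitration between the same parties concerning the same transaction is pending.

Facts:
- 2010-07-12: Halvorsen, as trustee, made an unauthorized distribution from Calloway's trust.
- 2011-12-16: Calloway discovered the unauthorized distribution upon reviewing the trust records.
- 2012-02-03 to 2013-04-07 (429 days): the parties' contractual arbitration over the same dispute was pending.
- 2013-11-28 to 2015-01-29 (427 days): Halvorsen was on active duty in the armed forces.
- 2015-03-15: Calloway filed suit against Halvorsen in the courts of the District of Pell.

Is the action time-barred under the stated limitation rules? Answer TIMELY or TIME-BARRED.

Under the discovery rule, the claim accrued on 2011-12-16, when Calloway discovered the injury — not on the 2010-07-12 date of the underlying act.
Adding the 1 year base period to 2011-12-16 gives a deadline of 2012-12-16, before any tolling.
Because the pending related arbitration ran from 2012-02-03 to 2013-04-07, the deadline is extended by 429 days to 2014-02-18.
Because the defendant's active military service ran from 2013-11-28 to 2015-01-29, the deadline is extended by 427 days to 2015-04-21.
Filing on 2015-03-15 beat the 2015-04-21 deadline — the action is timely.

TIMELY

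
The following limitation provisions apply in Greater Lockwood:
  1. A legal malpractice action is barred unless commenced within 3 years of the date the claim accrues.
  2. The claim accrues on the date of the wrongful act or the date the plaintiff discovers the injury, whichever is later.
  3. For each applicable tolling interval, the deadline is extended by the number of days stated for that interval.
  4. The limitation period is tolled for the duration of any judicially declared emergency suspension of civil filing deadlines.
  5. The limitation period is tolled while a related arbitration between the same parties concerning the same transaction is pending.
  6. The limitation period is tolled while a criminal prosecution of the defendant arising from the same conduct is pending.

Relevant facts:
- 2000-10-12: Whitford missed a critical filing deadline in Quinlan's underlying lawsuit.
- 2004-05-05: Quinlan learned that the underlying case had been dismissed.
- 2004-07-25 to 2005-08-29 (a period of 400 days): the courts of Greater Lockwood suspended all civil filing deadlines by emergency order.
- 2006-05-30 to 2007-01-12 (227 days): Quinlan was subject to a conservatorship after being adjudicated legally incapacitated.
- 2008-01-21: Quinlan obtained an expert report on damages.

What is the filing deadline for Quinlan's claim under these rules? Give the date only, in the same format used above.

2008-06-08

The claim accrued on 2004-05-05 — the later of the 2000-10-12 act and the 2004-05-05 discovery.
The untolled deadline — 3 years after 2004-05-05 — is 2007-05-05.
The period was tolled for 400 days by the emergency suspension of filing deadlines (2004-07-25 to 2005-08-29), pushing the deadline to 2008-06-08.
No stated provision tolls the period for the plaintiff's incapacity, so the interval from 2006-05-30 to 2007-01-12 has no effect on the deadline.
Nothing else in the chronology tolls or restarts the period.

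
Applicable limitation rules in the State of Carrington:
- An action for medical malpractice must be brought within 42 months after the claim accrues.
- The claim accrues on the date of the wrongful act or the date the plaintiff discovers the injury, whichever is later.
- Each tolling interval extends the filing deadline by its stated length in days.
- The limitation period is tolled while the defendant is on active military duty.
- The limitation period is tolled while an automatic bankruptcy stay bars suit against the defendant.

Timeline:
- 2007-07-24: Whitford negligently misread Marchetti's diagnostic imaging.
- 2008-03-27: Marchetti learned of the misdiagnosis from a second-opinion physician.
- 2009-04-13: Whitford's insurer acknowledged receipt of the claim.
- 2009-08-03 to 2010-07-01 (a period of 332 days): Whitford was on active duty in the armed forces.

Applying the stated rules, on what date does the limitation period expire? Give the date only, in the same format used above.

The claim accrued on 2008-03-27 — the later of the 2007-07-24 act and the 2008-03-27 discovery.
The untolled deadline — 42 months after 2008-03-27 — is 2011-09-27.
Because the defendant's active military service ran from 2009-08-03 to 2010-07-01, the deadline is extended by 332 days to 2012-08-24.
The other events in the timeline have no effect on the limitation period under the stated rules.

2012-08-24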